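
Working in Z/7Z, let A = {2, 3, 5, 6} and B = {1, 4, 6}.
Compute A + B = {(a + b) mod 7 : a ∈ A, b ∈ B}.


Work in Z/7Z: reduce every sum a + b modulo 7.
Enumerate all 12 pairs:
a = 2: 2+1=3, 2+4=6, 2+6=1
a = 3: 3+1=4, 3+4=0, 3+6=2
a = 5: 5+1=6, 5+4=2, 5+6=4
a = 6: 6+1=0, 6+4=3, 6+6=5
Distinct residues collected: {0, 1, 2, 3, 4, 5, 6}
|A + B| = 7 (out of 7 total residues).

A + B = {0, 1, 2, 3, 4, 5, 6}


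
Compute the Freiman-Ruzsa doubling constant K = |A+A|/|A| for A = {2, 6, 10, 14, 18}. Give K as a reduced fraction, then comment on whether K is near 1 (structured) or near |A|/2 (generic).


|A| = 5.
Compute A + A by enumerating all 25 pairs.
A + A = {4, 8, 12, 16, 20, 24, 28, 32, 36}, so |A + A| = 9.
K = |A + A| / |A| = 9/5 (already in lowest terms) ≈ 1.8000.
Reference: AP of size 5 gives K = 9/5 ≈ 1.8000; a fully generic set of size 5 gives K ≈ 3.0000.

|A| = 5, |A + A| = 9, K = 9/5.


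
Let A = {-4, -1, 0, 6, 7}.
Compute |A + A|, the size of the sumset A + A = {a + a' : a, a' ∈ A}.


A + A = {a + a' : a, a' ∈ A}; |A| = 5.
General bounds: 2|A| - 1 ≤ |A + A| ≤ |A|(|A|+1)/2, i.e. 9 ≤ |A + A| ≤ 15.
Lower bound 2|A|-1 is attained iff A is an arithmetic progression.
Enumerate sums a + a' for a ≤ a' (symmetric, so this suffices):
a = -4: -4+-4=-8, -4+-1=-5, -4+0=-4, -4+6=2, -4+7=3
a = -1: -1+-1=-2, -1+0=-1, -1+6=5, -1+7=6
a = 0: 0+0=0, 0+6=6, 0+7=7
a = 6: 6+6=12, 6+7=13
a = 7: 7+7=14
Distinct sums: {-8, -5, -4, -2, -1, 0, 2, 3, 5, 6, 7, 12, 13, 14}
|A + A| = 14

|A + A| = 14


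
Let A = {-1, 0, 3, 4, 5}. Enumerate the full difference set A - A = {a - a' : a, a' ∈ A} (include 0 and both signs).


A - A = {a - a' : a, a' ∈ A}.
Compute a - a' for each ordered pair (a, a'):
a = -1: -1--1=0, -1-0=-1, -1-3=-4, -1-4=-5, -1-5=-6
a = 0: 0--1=1, 0-0=0, 0-3=-3, 0-4=-4, 0-5=-5
a = 3: 3--1=4, 3-0=3, 3-3=0, 3-4=-1, 3-5=-2
a = 4: 4--1=5, 4-0=4, 4-3=1, 4-4=0, 4-5=-1
a = 5: 5--1=6, 5-0=5, 5-3=2, 5-4=1, 5-5=0
Collecting distinct values (and noting 0 appears from a-a):
A - A = {-6, -5, -4, -3, -2, -1, 0, 1, 2, 3, 4, 5, 6}
|A - A| = 13

A - A = {-6, -5, -4, -3, -2, -1, 0, 1, 2, 3, 4, 5, 6}


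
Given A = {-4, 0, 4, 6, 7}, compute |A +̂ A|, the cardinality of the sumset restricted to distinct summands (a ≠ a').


Restricted sumset: A +̂ A = {a + a' : a ∈ A, a' ∈ A, a ≠ a'}.
Equivalently, take A + A and drop any sum 2a that is achievable ONLY as a + a for a ∈ A (i.e. sums representable only with equal summands).
Enumerate pairs (a, a') with a < a' (symmetric, so each unordered pair gives one sum; this covers all a ≠ a'):
  -4 + 0 = -4
  -4 + 4 = 0
  -4 + 6 = 2
  -4 + 7 = 3
  0 + 4 = 4
  0 + 6 = 6
  0 + 7 = 7
  4 + 6 = 10
  4 + 7 = 11
  6 + 7 = 13
Collected distinct sums: {-4, 0, 2, 3, 4, 6, 7, 10, 11, 13}
|A +̂ A| = 10
(Reference bound: |A +̂ A| ≥ 2|A| - 3 for |A| ≥ 2, with |A| = 5 giving ≥ 7.)

|A +̂ A| = 10


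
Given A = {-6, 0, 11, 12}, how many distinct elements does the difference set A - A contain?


A - A = {a - a' : a, a' ∈ A}; |A| = 4.
Bounds: 2|A|-1 ≤ |A - A| ≤ |A|² - |A| + 1, i.e. 7 ≤ |A - A| ≤ 13.
Note: 0 ∈ A - A always (from a - a). The set is symmetric: if d ∈ A - A then -d ∈ A - A.
Enumerate nonzero differences d = a - a' with a > a' (then include -d):
Positive differences: {1, 6, 11, 12, 17, 18}
Full difference set: {0} ∪ (positive diffs) ∪ (negative diffs).
|A - A| = 1 + 2·6 = 13 (matches direct enumeration: 13).

|A - A| = 13


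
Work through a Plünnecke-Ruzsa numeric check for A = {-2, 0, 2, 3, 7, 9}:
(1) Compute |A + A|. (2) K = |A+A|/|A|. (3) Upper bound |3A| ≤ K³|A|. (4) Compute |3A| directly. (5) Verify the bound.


|A| = 6.
Step 1: Compute A + A by enumerating all 36 pairs.
A + A = {-4, -2, 0, 1, 2, 3, 4, 5, 6, 7, 9, 10, 11, 12, 14, 16, 18}, so |A + A| = 17.
Step 2: Doubling constant K = |A + A|/|A| = 17/6 = 17/6 ≈ 2.8333.
Step 3: Plünnecke-Ruzsa gives |3A| ≤ K³·|A| = (2.8333)³ · 6 ≈ 136.4722.
Step 4: Compute 3A = A + A + A directly by enumerating all triples (a,b,c) ∈ A³; |3A| = 29.
Step 5: Check 29 ≤ 136.4722? Yes ✓.

K = 17/6, Plünnecke-Ruzsa bound K³|A| ≈ 136.4722, |3A| = 29, inequality holds.


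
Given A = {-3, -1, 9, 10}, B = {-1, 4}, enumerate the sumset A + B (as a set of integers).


A + B = {a + b : a ∈ A, b ∈ B}.
Enumerate all |A|·|B| = 4·2 = 8 pairs (a, b) and collect distinct sums.
a = -3: -3+-1=-4, -3+4=1
a = -1: -1+-1=-2, -1+4=3
a = 9: 9+-1=8, 9+4=13
a = 10: 10+-1=9, 10+4=14
Collecting distinct sums: A + B = {-4, -2, 1, 3, 8, 9, 13, 14}
|A + B| = 8

A + B = {-4, -2, 1, 3, 8, 9, 13, 14}


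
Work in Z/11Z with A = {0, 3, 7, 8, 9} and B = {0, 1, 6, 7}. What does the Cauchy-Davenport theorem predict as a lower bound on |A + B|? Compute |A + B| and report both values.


Cauchy-Davenport: |A + B| ≥ min(p, |A| + |B| - 1) for A, B nonempty in Z/pZ.
|A| = 5, |B| = 4, p = 11.
CD lower bound = min(11, 5 + 4 - 1) = min(11, 8) = 8.
Compute A + B mod 11 directly:
a = 0: 0+0=0, 0+1=1, 0+6=6, 0+7=7
a = 3: 3+0=3, 3+1=4, 3+6=9, 3+7=10
a = 7: 7+0=7, 7+1=8, 7+6=2, 7+7=3
a = 8: 8+0=8, 8+1=9, 8+6=3, 8+7=4
a = 9: 9+0=9, 9+1=10, 9+6=4, 9+7=5
A + B = {0, 1, 2, 3, 4, 5, 6, 7, 8, 9, 10}, so |A + B| = 11.
Verify: 11 ≥ 8? Yes ✓.

CD lower bound = 8, actual |A + B| = 11.


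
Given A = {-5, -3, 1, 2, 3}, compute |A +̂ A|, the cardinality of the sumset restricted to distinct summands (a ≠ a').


Restricted sumset: A +̂ A = {a + a' : a ∈ A, a' ∈ A, a ≠ a'}.
Equivalently, take A + A and drop any sum 2a that is achievable ONLY as a + a for a ∈ A (i.e. sums representable only with equal summands).
Enumerate pairs (a, a') with a < a' (symmetric, so each unordered pair gives one sum; this covers all a ≠ a'):
  -5 + -3 = -8
  -5 + 1 = -4
  -5 + 2 = -3
  -5 + 3 = -2
  -3 + 1 = -2
  -3 + 2 = -1
  -3 + 3 = 0
  1 + 2 = 3
  1 + 3 = 4
  2 + 3 = 5
Collected distinct sums: {-8, -4, -3, -2, -1, 0, 3, 4, 5}
|A +̂ A| = 9
(Reference bound: |A +̂ A| ≥ 2|A| - 3 for |A| ≥ 2, with |A| = 5 giving ≥ 7.)

|A +̂ A| = 9


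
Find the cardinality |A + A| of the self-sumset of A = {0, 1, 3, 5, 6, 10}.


A + A = {a + a' : a, a' ∈ A}; |A| = 6.
General bounds: 2|A| - 1 ≤ |A + A| ≤ |A|(|A|+1)/2, i.e. 11 ≤ |A + A| ≤ 21.
Lower bound 2|A|-1 is attained iff A is an arithmetic progression.
Enumerate sums a + a' for a ≤ a' (symmetric, so this suffices):
a = 0: 0+0=0, 0+1=1, 0+3=3, 0+5=5, 0+6=6, 0+10=10
a = 1: 1+1=2, 1+3=4, 1+5=6, 1+6=7, 1+10=11
a = 3: 3+3=6, 3+5=8, 3+6=9, 3+10=13
a = 5: 5+5=10, 5+6=11, 5+10=15
a = 6: 6+6=12, 6+10=16
a = 10: 10+10=20
Distinct sums: {0, 1, 2, 3, 4, 5, 6, 7, 8, 9, 10, 11, 12, 13, 15, 16, 20}
|A + A| = 17

|A + A| = 17


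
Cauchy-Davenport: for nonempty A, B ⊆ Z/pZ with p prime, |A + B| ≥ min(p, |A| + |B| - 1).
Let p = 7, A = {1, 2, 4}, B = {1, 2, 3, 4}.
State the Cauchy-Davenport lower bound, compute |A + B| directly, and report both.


Cauchy-Davenport: |A + B| ≥ min(p, |A| + |B| - 1) for A, B nonempty in Z/pZ.
|A| = 3, |B| = 4, p = 7.
CD lower bound = min(7, 3 + 4 - 1) = min(7, 6) = 6.
Compute A + B mod 7 directly:
a = 1: 1+1=2, 1+2=3, 1+3=4, 1+4=5
a = 2: 2+1=3, 2+2=4, 2+3=5, 2+4=6
a = 4: 4+1=5, 4+2=6, 4+3=0, 4+4=1
A + B = {0, 1, 2, 3, 4, 5, 6}, so |A + B| = 7.
Verify: 7 ≥ 6? Yes ✓.

CD lower bound = 6, actual |A + B| = 7.


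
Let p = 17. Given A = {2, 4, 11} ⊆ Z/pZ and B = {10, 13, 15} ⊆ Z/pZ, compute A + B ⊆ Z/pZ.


Work in Z/17Z: reduce every sum a + b modulo 17.
Enumerate all 9 pairs:
a = 2: 2+10=12, 2+13=15, 2+15=0
a = 4: 4+10=14, 4+13=0, 4+15=2
a = 11: 11+10=4, 11+13=7, 11+15=9
Distinct residues collected: {0, 2, 4, 7, 9, 12, 14, 15}
|A + B| = 8 (out of 17 total residues).

A + B = {0, 2, 4, 7, 9, 12, 14, 15}


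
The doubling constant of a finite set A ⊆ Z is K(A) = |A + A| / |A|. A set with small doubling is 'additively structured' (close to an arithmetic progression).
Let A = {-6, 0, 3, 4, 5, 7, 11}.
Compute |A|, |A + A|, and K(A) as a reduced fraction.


|A| = 7.
Compute A + A by enumerating all 49 pairs.
A + A = {-12, -6, -3, -2, -1, 0, 1, 3, 4, 5, 6, 7, 8, 9, 10, 11, 12, 14, 15, 16, 18, 22}, so |A + A| = 22.
K = |A + A| / |A| = 22/7 (already in lowest terms) ≈ 3.1429.
Reference: AP of size 7 gives K = 13/7 ≈ 1.8571; a fully generic set of size 7 gives K ≈ 4.0000.

|A| = 7, |A + A| = 22, K = 22/7.


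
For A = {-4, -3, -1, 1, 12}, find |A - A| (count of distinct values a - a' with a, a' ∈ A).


A - A = {a - a' : a, a' ∈ A}; |A| = 5.
Bounds: 2|A|-1 ≤ |A - A| ≤ |A|² - |A| + 1, i.e. 9 ≤ |A - A| ≤ 21.
Note: 0 ∈ A - A always (from a - a). The set is symmetric: if d ∈ A - A then -d ∈ A - A.
Enumerate nonzero differences d = a - a' with a > a' (then include -d):
Positive differences: {1, 2, 3, 4, 5, 11, 13, 15, 16}
Full difference set: {0} ∪ (positive diffs) ∪ (negative diffs).
|A - A| = 1 + 2·9 = 19 (matches direct enumeration: 19).

|A - A| = 19


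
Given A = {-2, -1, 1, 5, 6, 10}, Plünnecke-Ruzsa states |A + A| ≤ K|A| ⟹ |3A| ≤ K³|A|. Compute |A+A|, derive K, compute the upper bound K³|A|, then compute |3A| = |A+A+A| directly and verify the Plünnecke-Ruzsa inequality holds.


|A| = 6.
Step 1: Compute A + A by enumerating all 36 pairs.
A + A = {-4, -3, -2, -1, 0, 2, 3, 4, 5, 6, 7, 8, 9, 10, 11, 12, 15, 16, 20}, so |A + A| = 19.
Step 2: Doubling constant K = |A + A|/|A| = 19/6 = 19/6 ≈ 3.1667.
Step 3: Plünnecke-Ruzsa gives |3A| ≤ K³·|A| = (3.1667)³ · 6 ≈ 190.5278.
Step 4: Compute 3A = A + A + A directly by enumerating all triples (a,b,c) ∈ A³; |3A| = 32.
Step 5: Check 32 ≤ 190.5278? Yes ✓.

K = 19/6, Plünnecke-Ruzsa bound K³|A| ≈ 190.5278, |3A| = 32, inequality holds.


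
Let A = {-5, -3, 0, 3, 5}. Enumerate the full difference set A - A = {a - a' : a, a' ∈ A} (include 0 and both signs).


A - A = {a - a' : a, a' ∈ A}.
Compute a - a' for each ordered pair (a, a'):
a = -5: -5--5=0, -5--3=-2, -5-0=-5, -5-3=-8, -5-5=-10
a = -3: -3--5=2, -3--3=0, -3-0=-3, -3-3=-6, -3-5=-8
a = 0: 0--5=5, 0--3=3, 0-0=0, 0-3=-3, 0-5=-5
a = 3: 3--5=8, 3--3=6, 3-0=3, 3-3=0, 3-5=-2
a = 5: 5--5=10, 5--3=8, 5-0=5, 5-3=2, 5-5=0
Collecting distinct values (and noting 0 appears from a-a):
A - A = {-10, -8, -6, -5, -3, -2, 0, 2, 3, 5, 6, 8, 10}
|A - A| = 13

A - A = {-10, -8, -6, -5, -3, -2, 0, 2, 3, 5, 6, 8, 10}


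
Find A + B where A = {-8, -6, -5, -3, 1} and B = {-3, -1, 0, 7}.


A + B = {a + b : a ∈ A, b ∈ B}.
Enumerate all |A|·|B| = 5·4 = 20 pairs (a, b) and collect distinct sums.
a = -8: -8+-3=-11, -8+-1=-9, -8+0=-8, -8+7=-1
a = -6: -6+-3=-9, -6+-1=-7, -6+0=-6, -6+7=1
a = -5: -5+-3=-8, -5+-1=-6, -5+0=-5, -5+7=2
a = -3: -3+-3=-6, -3+-1=-4, -3+0=-3, -3+7=4
a = 1: 1+-3=-2, 1+-1=0, 1+0=1, 1+7=8
Collecting distinct sums: A + B = {-11, -9, -8, -7, -6, -5, -4, -3, -2, -1, 0, 1, 2, 4, 8}
|A + B| = 15

A + B = {-11, -9, -8, -7, -6, -5, -4, -3, -2, -1, 0, 1, 2, 4, 8}


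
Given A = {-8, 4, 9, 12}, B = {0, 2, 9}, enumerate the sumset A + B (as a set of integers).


A + B = {a + b : a ∈ A, b ∈ B}.
Enumerate all |A|·|B| = 4·3 = 12 pairs (a, b) and collect distinct sums.
a = -8: -8+0=-8, -8+2=-6, -8+9=1
a = 4: 4+0=4, 4+2=6, 4+9=13
a = 9: 9+0=9, 9+2=11, 9+9=18
a = 12: 12+0=12, 12+2=14, 12+9=21
Collecting distinct sums: A + B = {-8, -6, 1, 4, 6, 9, 11, 12, 13, 14, 18, 21}
|A + B| = 12

A + B = {-8, -6, 1, 4, 6, 9, 11, 12, 13, 14, 18, 21}


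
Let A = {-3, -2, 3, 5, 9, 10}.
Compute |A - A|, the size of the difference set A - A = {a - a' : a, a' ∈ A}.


A - A = {a - a' : a, a' ∈ A}; |A| = 6.
Bounds: 2|A|-1 ≤ |A - A| ≤ |A|² - |A| + 1, i.e. 11 ≤ |A - A| ≤ 31.
Note: 0 ∈ A - A always (from a - a). The set is symmetric: if d ∈ A - A then -d ∈ A - A.
Enumerate nonzero differences d = a - a' with a > a' (then include -d):
Positive differences: {1, 2, 4, 5, 6, 7, 8, 11, 12, 13}
Full difference set: {0} ∪ (positive diffs) ∪ (negative diffs).
|A - A| = 1 + 2·10 = 21 (matches direct enumeration: 21).

|A - A| = 21


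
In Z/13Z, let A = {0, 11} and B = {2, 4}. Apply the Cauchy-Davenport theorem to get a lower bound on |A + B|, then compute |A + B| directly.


Cauchy-Davenport: |A + B| ≥ min(p, |A| + |B| - 1) for A, B nonempty in Z/pZ.
|A| = 2, |B| = 2, p = 13.
CD lower bound = min(13, 2 + 2 - 1) = min(13, 3) = 3.
Compute A + B mod 13 directly:
a = 0: 0+2=2, 0+4=4
a = 11: 11+2=0, 11+4=2
A + B = {0, 2, 4}, so |A + B| = 3.
Verify: 3 ≥ 3? Yes ✓.

CD lower bound = 3, actual |A + B| = 3.


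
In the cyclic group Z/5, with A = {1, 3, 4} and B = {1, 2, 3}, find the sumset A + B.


Work in Z/5Z: reduce every sum a + b modulo 5.
Enumerate all 9 pairs:
a = 1: 1+1=2, 1+2=3, 1+3=4
a = 3: 3+1=4, 3+2=0, 3+3=1
a = 4: 4+1=0, 4+2=1, 4+3=2
Distinct residues collected: {0, 1, 2, 3, 4}
|A + B| = 5 (out of 5 total residues).

A + B = {0, 1, 2, 3, 4}


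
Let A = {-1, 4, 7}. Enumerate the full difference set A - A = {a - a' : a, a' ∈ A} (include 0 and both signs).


A - A = {a - a' : a, a' ∈ A}.
Compute a - a' for each ordered pair (a, a'):
a = -1: -1--1=0, -1-4=-5, -1-7=-8
a = 4: 4--1=5, 4-4=0, 4-7=-3
a = 7: 7--1=8, 7-4=3, 7-7=0
Collecting distinct values (and noting 0 appears from a-a):
A - A = {-8, -5, -3, 0, 3, 5, 8}
|A - A| = 7

A - A = {-8, -5, -3, 0, 3, 5, 8}


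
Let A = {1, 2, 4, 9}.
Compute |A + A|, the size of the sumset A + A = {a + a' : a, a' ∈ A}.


A + A = {a + a' : a, a' ∈ A}; |A| = 4.
General bounds: 2|A| - 1 ≤ |A + A| ≤ |A|(|A|+1)/2, i.e. 7 ≤ |A + A| ≤ 10.
Lower bound 2|A|-1 is attained iff A is an arithmetic progression.
Enumerate sums a + a' for a ≤ a' (symmetric, so this suffices):
a = 1: 1+1=2, 1+2=3, 1+4=5, 1+9=10
a = 2: 2+2=4, 2+4=6, 2+9=11
a = 4: 4+4=8, 4+9=13
a = 9: 9+9=18
Distinct sums: {2, 3, 4, 5, 6, 8, 10, 11, 13, 18}
|A + A| = 10

|A + A| = 10


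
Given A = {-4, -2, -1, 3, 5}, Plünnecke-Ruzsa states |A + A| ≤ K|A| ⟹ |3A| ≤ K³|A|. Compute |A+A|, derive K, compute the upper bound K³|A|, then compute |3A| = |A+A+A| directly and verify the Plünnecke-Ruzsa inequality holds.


|A| = 5.
Step 1: Compute A + A by enumerating all 25 pairs.
A + A = {-8, -6, -5, -4, -3, -2, -1, 1, 2, 3, 4, 6, 8, 10}, so |A + A| = 14.
Step 2: Doubling constant K = |A + A|/|A| = 14/5 = 14/5 ≈ 2.8000.
Step 3: Plünnecke-Ruzsa gives |3A| ≤ K³·|A| = (2.8000)³ · 5 ≈ 109.7600.
Step 4: Compute 3A = A + A + A directly by enumerating all triples (a,b,c) ∈ A³; |3A| = 24.
Step 5: Check 24 ≤ 109.7600? Yes ✓.

K = 14/5, Plünnecke-Ruzsa bound K³|A| ≈ 109.7600, |3A| = 24, inequality holds.


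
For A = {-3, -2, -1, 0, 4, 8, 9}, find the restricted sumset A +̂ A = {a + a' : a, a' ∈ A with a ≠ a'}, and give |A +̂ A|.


Restricted sumset: A +̂ A = {a + a' : a ∈ A, a' ∈ A, a ≠ a'}.
Equivalently, take A + A and drop any sum 2a that is achievable ONLY as a + a for a ∈ A (i.e. sums representable only with equal summands).
Enumerate pairs (a, a') with a < a' (symmetric, so each unordered pair gives one sum; this covers all a ≠ a'):
  -3 + -2 = -5
  -3 + -1 = -4
  -3 + 0 = -3
  -3 + 4 = 1
  -3 + 8 = 5
  -3 + 9 = 6
  -2 + -1 = -3
  -2 + 0 = -2
  -2 + 4 = 2
  -2 + 8 = 6
  -2 + 9 = 7
  -1 + 0 = -1
  -1 + 4 = 3
  -1 + 8 = 7
  -1 + 9 = 8
  0 + 4 = 4
  0 + 8 = 8
  0 + 9 = 9
  4 + 8 = 12
  4 + 9 = 13
  8 + 9 = 17
Collected distinct sums: {-5, -4, -3, -2, -1, 1, 2, 3, 4, 5, 6, 7, 8, 9, 12, 13, 17}
|A +̂ A| = 17
(Reference bound: |A +̂ A| ≥ 2|A| - 3 for |A| ≥ 2, with |A| = 7 giving ≥ 11.)

|A +̂ A| = 17


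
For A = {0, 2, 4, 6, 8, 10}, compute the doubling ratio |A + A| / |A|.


|A| = 6.
Compute A + A by enumerating all 36 pairs.
A + A = {0, 2, 4, 6, 8, 10, 12, 14, 16, 18, 20}, so |A + A| = 11.
K = |A + A| / |A| = 11/6 (already in lowest terms) ≈ 1.8333.
Reference: AP of size 6 gives K = 11/6 ≈ 1.8333; a fully generic set of size 6 gives K ≈ 3.5000.

|A| = 6, |A + A| = 11, K = 11/6.


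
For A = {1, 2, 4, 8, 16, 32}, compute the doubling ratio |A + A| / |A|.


|A| = 6.
Compute A + A by enumerating all 36 pairs.
A + A = {2, 3, 4, 5, 6, 8, 9, 10, 12, 16, 17, 18, 20, 24, 32, 33, 34, 36, 40, 48, 64}, so |A + A| = 21.
K = |A + A| / |A| = 21/6 = 7/2 ≈ 3.5000.
Reference: AP of size 6 gives K = 11/6 ≈ 1.8333; a fully generic set of size 6 gives K ≈ 3.5000.

|A| = 6, |A + A| = 21, K = 21/6 = 7/2.


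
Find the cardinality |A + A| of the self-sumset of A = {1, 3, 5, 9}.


A + A = {a + a' : a, a' ∈ A}; |A| = 4.
General bounds: 2|A| - 1 ≤ |A + A| ≤ |A|(|A|+1)/2, i.e. 7 ≤ |A + A| ≤ 10.
Lower bound 2|A|-1 is attained iff A is an arithmetic progression.
Enumerate sums a + a' for a ≤ a' (symmetric, so this suffices):
a = 1: 1+1=2, 1+3=4, 1+5=6, 1+9=10
a = 3: 3+3=6, 3+5=8, 3+9=12
a = 5: 5+5=10, 5+9=14
a = 9: 9+9=18
Distinct sums: {2, 4, 6, 8, 10, 12, 14, 18}
|A + A| = 8

|A + A| = 8


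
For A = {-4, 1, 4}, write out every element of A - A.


A - A = {a - a' : a, a' ∈ A}.
Compute a - a' for each ordered pair (a, a'):
a = -4: -4--4=0, -4-1=-5, -4-4=-8
a = 1: 1--4=5, 1-1=0, 1-4=-3
a = 4: 4--4=8, 4-1=3, 4-4=0
Collecting distinct values (and noting 0 appears from a-a):
A - A = {-8, -5, -3, 0, 3, 5, 8}
|A - A| = 7

A - A = {-8, -5, -3, 0, 3, 5, 8}


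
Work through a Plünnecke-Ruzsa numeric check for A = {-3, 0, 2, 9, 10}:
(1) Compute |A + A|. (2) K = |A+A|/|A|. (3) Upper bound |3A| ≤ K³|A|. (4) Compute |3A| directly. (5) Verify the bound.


|A| = 5.
Step 1: Compute A + A by enumerating all 25 pairs.
A + A = {-6, -3, -1, 0, 2, 4, 6, 7, 9, 10, 11, 12, 18, 19, 20}, so |A + A| = 15.
Step 2: Doubling constant K = |A + A|/|A| = 15/5 = 15/5 ≈ 3.0000.
Step 3: Plünnecke-Ruzsa gives |3A| ≤ K³·|A| = (3.0000)³ · 5 ≈ 135.0000.
Step 4: Compute 3A = A + A + A directly by enumerating all triples (a,b,c) ∈ A³; |3A| = 31.
Step 5: Check 31 ≤ 135.0000? Yes ✓.

K = 15/5, Plünnecke-Ruzsa bound K³|A| ≈ 135.0000, |3A| = 31, inequality holds.


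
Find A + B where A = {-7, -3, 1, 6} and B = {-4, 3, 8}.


A + B = {a + b : a ∈ A, b ∈ B}.
Enumerate all |A|·|B| = 4·3 = 12 pairs (a, b) and collect distinct sums.
a = -7: -7+-4=-11, -7+3=-4, -7+8=1
a = -3: -3+-4=-7, -3+3=0, -3+8=5
a = 1: 1+-4=-3, 1+3=4, 1+8=9
a = 6: 6+-4=2, 6+3=9, 6+8=14
Collecting distinct sums: A + B = {-11, -7, -4, -3, 0, 1, 2, 4, 5, 9, 14}
|A + B| = 11

A + B = {-11, -7, -4, -3, 0, 1, 2, 4, 5, 9, 14}


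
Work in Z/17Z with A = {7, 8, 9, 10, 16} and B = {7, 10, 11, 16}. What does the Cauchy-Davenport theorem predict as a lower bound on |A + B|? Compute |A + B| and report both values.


Cauchy-Davenport: |A + B| ≥ min(p, |A| + |B| - 1) for A, B nonempty in Z/pZ.
|A| = 5, |B| = 4, p = 17.
CD lower bound = min(17, 5 + 4 - 1) = min(17, 8) = 8.
Compute A + B mod 17 directly:
a = 7: 7+7=14, 7+10=0, 7+11=1, 7+16=6
a = 8: 8+7=15, 8+10=1, 8+11=2, 8+16=7
a = 9: 9+7=16, 9+10=2, 9+11=3, 9+16=8
a = 10: 10+7=0, 10+10=3, 10+11=4, 10+16=9
a = 16: 16+7=6, 16+10=9, 16+11=10, 16+16=15
A + B = {0, 1, 2, 3, 4, 6, 7, 8, 9, 10, 14, 15, 16}, so |A + B| = 13.
Verify: 13 ≥ 8? Yes ✓.

CD lower bound = 8, actual |A + B| = 13.


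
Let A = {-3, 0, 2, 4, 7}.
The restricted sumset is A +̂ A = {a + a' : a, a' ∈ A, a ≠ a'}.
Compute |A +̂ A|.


Restricted sumset: A +̂ A = {a + a' : a ∈ A, a' ∈ A, a ≠ a'}.
Equivalently, take A + A and drop any sum 2a that is achievable ONLY as a + a for a ∈ A (i.e. sums representable only with equal summands).
Enumerate pairs (a, a') with a < a' (symmetric, so each unordered pair gives one sum; this covers all a ≠ a'):
  -3 + 0 = -3
  -3 + 2 = -1
  -3 + 4 = 1
  -3 + 7 = 4
  0 + 2 = 2
  0 + 4 = 4
  0 + 7 = 7
  2 + 4 = 6
  2 + 7 = 9
  4 + 7 = 11
Collected distinct sums: {-3, -1, 1, 2, 4, 6, 7, 9, 11}
|A +̂ A| = 9
(Reference bound: |A +̂ A| ≥ 2|A| - 3 for |A| ≥ 2, with |A| = 5 giving ≥ 7.)

|A +̂ A| = 9


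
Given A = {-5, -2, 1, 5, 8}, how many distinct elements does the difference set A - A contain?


A - A = {a - a' : a, a' ∈ A}; |A| = 5.
Bounds: 2|A|-1 ≤ |A - A| ≤ |A|² - |A| + 1, i.e. 9 ≤ |A - A| ≤ 21.
Note: 0 ∈ A - A always (from a - a). The set is symmetric: if d ∈ A - A then -d ∈ A - A.
Enumerate nonzero differences d = a - a' with a > a' (then include -d):
Positive differences: {3, 4, 6, 7, 10, 13}
Full difference set: {0} ∪ (positive diffs) ∪ (negative diffs).
|A - A| = 1 + 2·6 = 13 (matches direct enumeration: 13).

|A - A| = 13


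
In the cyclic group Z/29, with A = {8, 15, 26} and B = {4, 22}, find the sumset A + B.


Work in Z/29Z: reduce every sum a + b modulo 29.
Enumerate all 6 pairs:
a = 8: 8+4=12, 8+22=1
a = 15: 15+4=19, 15+22=8
a = 26: 26+4=1, 26+22=19
Distinct residues collected: {1, 8, 12, 19}
|A + B| = 4 (out of 29 total residues).

A + B = {1, 8, 12, 19}


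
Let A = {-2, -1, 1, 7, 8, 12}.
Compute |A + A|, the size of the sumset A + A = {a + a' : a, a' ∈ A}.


A + A = {a + a' : a, a' ∈ A}; |A| = 6.
General bounds: 2|A| - 1 ≤ |A + A| ≤ |A|(|A|+1)/2, i.e. 11 ≤ |A + A| ≤ 21.
Lower bound 2|A|-1 is attained iff A is an arithmetic progression.
Enumerate sums a + a' for a ≤ a' (symmetric, so this suffices):
a = -2: -2+-2=-4, -2+-1=-3, -2+1=-1, -2+7=5, -2+8=6, -2+12=10
a = -1: -1+-1=-2, -1+1=0, -1+7=6, -1+8=7, -1+12=11
a = 1: 1+1=2, 1+7=8, 1+8=9, 1+12=13
a = 7: 7+7=14, 7+8=15, 7+12=19
a = 8: 8+8=16, 8+12=20
a = 12: 12+12=24
Distinct sums: {-4, -3, -2, -1, 0, 2, 5, 6, 7, 8, 9, 10, 11, 13, 14, 15, 16, 19, 20, 24}
|A + A| = 20

|A + A| = 20


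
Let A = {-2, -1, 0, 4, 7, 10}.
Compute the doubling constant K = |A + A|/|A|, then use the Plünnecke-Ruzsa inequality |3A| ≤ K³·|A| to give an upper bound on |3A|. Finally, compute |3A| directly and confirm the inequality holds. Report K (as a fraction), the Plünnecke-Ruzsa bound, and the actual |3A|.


|A| = 6.
Step 1: Compute A + A by enumerating all 36 pairs.
A + A = {-4, -3, -2, -1, 0, 2, 3, 4, 5, 6, 7, 8, 9, 10, 11, 14, 17, 20}, so |A + A| = 18.
Step 2: Doubling constant K = |A + A|/|A| = 18/6 = 18/6 ≈ 3.0000.
Step 3: Plünnecke-Ruzsa gives |3A| ≤ K³·|A| = (3.0000)³ · 6 ≈ 162.0000.
Step 4: Compute 3A = A + A + A directly by enumerating all triples (a,b,c) ∈ A³; |3A| = 31.
Step 5: Check 31 ≤ 162.0000? Yes ✓.

K = 18/6, Plünnecke-Ruzsa bound K³|A| ≈ 162.0000, |3A| = 31, inequality holds.


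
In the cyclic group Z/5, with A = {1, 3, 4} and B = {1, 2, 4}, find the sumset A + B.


Work in Z/5Z: reduce every sum a + b modulo 5.
Enumerate all 9 pairs:
a = 1: 1+1=2, 1+2=3, 1+4=0
a = 3: 3+1=4, 3+2=0, 3+4=2
a = 4: 4+1=0, 4+2=1, 4+4=3
Distinct residues collected: {0, 1, 2, 3, 4}
|A + B| = 5 (out of 5 total residues).

A + B = {0, 1, 2, 3, 4}


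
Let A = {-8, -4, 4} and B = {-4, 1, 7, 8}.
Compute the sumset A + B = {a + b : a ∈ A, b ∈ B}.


A + B = {a + b : a ∈ A, b ∈ B}.
Enumerate all |A|·|B| = 3·4 = 12 pairs (a, b) and collect distinct sums.
a = -8: -8+-4=-12, -8+1=-7, -8+7=-1, -8+8=0
a = -4: -4+-4=-8, -4+1=-3, -4+7=3, -4+8=4
a = 4: 4+-4=0, 4+1=5, 4+7=11, 4+8=12
Collecting distinct sums: A + B = {-12, -8, -7, -3, -1, 0, 3, 4, 5, 11, 12}
|A + B| = 11

A + B = {-12, -8, -7, -3, -1, 0, 3, 4, 5, 11, 12}


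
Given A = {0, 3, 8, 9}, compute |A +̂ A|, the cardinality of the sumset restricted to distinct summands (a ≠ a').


Restricted sumset: A +̂ A = {a + a' : a ∈ A, a' ∈ A, a ≠ a'}.
Equivalently, take A + A and drop any sum 2a that is achievable ONLY as a + a for a ∈ A (i.e. sums representable only with equal summands).
Enumerate pairs (a, a') with a < a' (symmetric, so each unordered pair gives one sum; this covers all a ≠ a'):
  0 + 3 = 3
  0 + 8 = 8
  0 + 9 = 9
  3 + 8 = 11
  3 + 9 = 12
  8 + 9 = 17
Collected distinct sums: {3, 8, 9, 11, 12, 17}
|A +̂ A| = 6
(Reference bound: |A +̂ A| ≥ 2|A| - 3 for |A| ≥ 2, with |A| = 4 giving ≥ 5.)

|A +̂ A| = 6


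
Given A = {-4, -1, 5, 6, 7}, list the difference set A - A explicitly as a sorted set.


A - A = {a - a' : a, a' ∈ A}.
Compute a - a' for each ordered pair (a, a'):
a = -4: -4--4=0, -4--1=-3, -4-5=-9, -4-6=-10, -4-7=-11
a = -1: -1--4=3, -1--1=0, -1-5=-6, -1-6=-7, -1-7=-8
a = 5: 5--4=9, 5--1=6, 5-5=0, 5-6=-1, 5-7=-2
a = 6: 6--4=10, 6--1=7, 6-5=1, 6-6=0, 6-7=-1
a = 7: 7--4=11, 7--1=8, 7-5=2, 7-6=1, 7-7=0
Collecting distinct values (and noting 0 appears from a-a):
A - A = {-11, -10, -9, -8, -7, -6, -3, -2, -1, 0, 1, 2, 3, 6, 7, 8, 9, 10, 11}
|A - A| = 19

A - A = {-11, -10, -9, -8, -7, -6, -3, -2, -1, 0, 1, 2, 3, 6, 7, 8, 9, 10, 11}


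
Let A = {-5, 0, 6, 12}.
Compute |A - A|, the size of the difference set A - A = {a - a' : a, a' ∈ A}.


A - A = {a - a' : a, a' ∈ A}; |A| = 4.
Bounds: 2|A|-1 ≤ |A - A| ≤ |A|² - |A| + 1, i.e. 7 ≤ |A - A| ≤ 13.
Note: 0 ∈ A - A always (from a - a). The set is symmetric: if d ∈ A - A then -d ∈ A - A.
Enumerate nonzero differences d = a - a' with a > a' (then include -d):
Positive differences: {5, 6, 11, 12, 17}
Full difference set: {0} ∪ (positive diffs) ∪ (negative diffs).
|A - A| = 1 + 2·5 = 11 (matches direct enumeration: 11).

|A - A| = 11


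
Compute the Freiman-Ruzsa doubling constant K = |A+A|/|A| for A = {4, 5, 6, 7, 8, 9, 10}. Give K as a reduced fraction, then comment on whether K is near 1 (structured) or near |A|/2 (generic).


|A| = 7.
Compute A + A by enumerating all 49 pairs.
A + A = {8, 9, 10, 11, 12, 13, 14, 15, 16, 17, 18, 19, 20}, so |A + A| = 13.
K = |A + A| / |A| = 13/7 (already in lowest terms) ≈ 1.8571.
Reference: AP of size 7 gives K = 13/7 ≈ 1.8571; a fully generic set of size 7 gives K ≈ 4.0000.

|A| = 7, |A + A| = 13, K = 13/7.


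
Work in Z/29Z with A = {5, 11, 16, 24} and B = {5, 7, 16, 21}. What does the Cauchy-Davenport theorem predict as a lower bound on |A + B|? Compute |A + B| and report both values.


Cauchy-Davenport: |A + B| ≥ min(p, |A| + |B| - 1) for A, B nonempty in Z/pZ.
|A| = 4, |B| = 4, p = 29.
CD lower bound = min(29, 4 + 4 - 1) = min(29, 7) = 7.
Compute A + B mod 29 directly:
a = 5: 5+5=10, 5+7=12, 5+16=21, 5+21=26
a = 11: 11+5=16, 11+7=18, 11+16=27, 11+21=3
a = 16: 16+5=21, 16+7=23, 16+16=3, 16+21=8
a = 24: 24+5=0, 24+7=2, 24+16=11, 24+21=16
A + B = {0, 2, 3, 8, 10, 11, 12, 16, 18, 21, 23, 26, 27}, so |A + B| = 13.
Verify: 13 ≥ 7? Yes ✓.

CD lower bound = 7, actual |A + B| = 13.


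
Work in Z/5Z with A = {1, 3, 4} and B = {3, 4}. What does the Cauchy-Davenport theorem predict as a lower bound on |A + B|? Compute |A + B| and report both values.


Cauchy-Davenport: |A + B| ≥ min(p, |A| + |B| - 1) for A, B nonempty in Z/pZ.
|A| = 3, |B| = 2, p = 5.
CD lower bound = min(5, 3 + 2 - 1) = min(5, 4) = 4.
Compute A + B mod 5 directly:
a = 1: 1+3=4, 1+4=0
a = 3: 3+3=1, 3+4=2
a = 4: 4+3=2, 4+4=3
A + B = {0, 1, 2, 3, 4}, so |A + B| = 5.
Verify: 5 ≥ 4? Yes ✓.

CD lower bound = 4, actual |A + B| = 5.


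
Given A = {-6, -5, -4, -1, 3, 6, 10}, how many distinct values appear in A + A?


A + A = {a + a' : a, a' ∈ A}; |A| = 7.
General bounds: 2|A| - 1 ≤ |A + A| ≤ |A|(|A|+1)/2, i.e. 13 ≤ |A + A| ≤ 28.
Lower bound 2|A|-1 is attained iff A is an arithmetic progression.
Enumerate sums a + a' for a ≤ a' (symmetric, so this suffices):
a = -6: -6+-6=-12, -6+-5=-11, -6+-4=-10, -6+-1=-7, -6+3=-3, -6+6=0, -6+10=4
a = -5: -5+-5=-10, -5+-4=-9, -5+-1=-6, -5+3=-2, -5+6=1, -5+10=5
a = -4: -4+-4=-8, -4+-1=-5, -4+3=-1, -4+6=2, -4+10=6
a = -1: -1+-1=-2, -1+3=2, -1+6=5, -1+10=9
a = 3: 3+3=6, 3+6=9, 3+10=13
a = 6: 6+6=12, 6+10=16
a = 10: 10+10=20
Distinct sums: {-12, -11, -10, -9, -8, -7, -6, -5, -3, -2, -1, 0, 1, 2, 4, 5, 6, 9, 12, 13, 16, 20}
|A + A| = 22

|A + A| = 22


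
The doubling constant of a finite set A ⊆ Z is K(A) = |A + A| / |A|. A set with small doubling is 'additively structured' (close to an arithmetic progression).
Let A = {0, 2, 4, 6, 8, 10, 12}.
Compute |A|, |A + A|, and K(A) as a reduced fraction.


|A| = 7.
Compute A + A by enumerating all 49 pairs.
A + A = {0, 2, 4, 6, 8, 10, 12, 14, 16, 18, 20, 22, 24}, so |A + A| = 13.
K = |A + A| / |A| = 13/7 (already in lowest terms) ≈ 1.8571.
Reference: AP of size 7 gives K = 13/7 ≈ 1.8571; a fully generic set of size 7 gives K ≈ 4.0000.

|A| = 7, |A + A| = 13, K = 13/7.


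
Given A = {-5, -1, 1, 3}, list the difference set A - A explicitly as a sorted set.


A - A = {a - a' : a, a' ∈ A}.
Compute a - a' for each ordered pair (a, a'):
a = -5: -5--5=0, -5--1=-4, -5-1=-6, -5-3=-8
a = -1: -1--5=4, -1--1=0, -1-1=-2, -1-3=-4
a = 1: 1--5=6, 1--1=2, 1-1=0, 1-3=-2
a = 3: 3--5=8, 3--1=4, 3-1=2, 3-3=0
Collecting distinct values (and noting 0 appears from a-a):
A - A = {-8, -6, -4, -2, 0, 2, 4, 6, 8}
|A - A| = 9

A - A = {-8, -6, -4, -2, 0, 2, 4, 6, 8}


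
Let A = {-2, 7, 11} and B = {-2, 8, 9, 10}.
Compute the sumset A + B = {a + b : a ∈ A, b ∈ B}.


A + B = {a + b : a ∈ A, b ∈ B}.
Enumerate all |A|·|B| = 3·4 = 12 pairs (a, b) and collect distinct sums.
a = -2: -2+-2=-4, -2+8=6, -2+9=7, -2+10=8
a = 7: 7+-2=5, 7+8=15, 7+9=16, 7+10=17
a = 11: 11+-2=9, 11+8=19, 11+9=20, 11+10=21
Collecting distinct sums: A + B = {-4, 5, 6, 7, 8, 9, 15, 16, 17, 19, 20, 21}
|A + B| = 12

A + B = {-4, 5, 6, 7, 8, 9, 15, 16, 17, 19, 20, 21}


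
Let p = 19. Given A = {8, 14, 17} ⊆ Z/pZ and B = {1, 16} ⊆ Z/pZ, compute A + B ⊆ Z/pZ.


Work in Z/19Z: reduce every sum a + b modulo 19.
Enumerate all 6 pairs:
a = 8: 8+1=9, 8+16=5
a = 14: 14+1=15, 14+16=11
a = 17: 17+1=18, 17+16=14
Distinct residues collected: {5, 9, 11, 14, 15, 18}
|A + B| = 6 (out of 19 total residues).

A + B = {5, 9, 11, 14, 15, 18}


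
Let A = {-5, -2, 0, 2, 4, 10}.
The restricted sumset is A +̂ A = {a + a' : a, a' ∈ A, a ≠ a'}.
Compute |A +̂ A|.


Restricted sumset: A +̂ A = {a + a' : a ∈ A, a' ∈ A, a ≠ a'}.
Equivalently, take A + A and drop any sum 2a that is achievable ONLY as a + a for a ∈ A (i.e. sums representable only with equal summands).
Enumerate pairs (a, a') with a < a' (symmetric, so each unordered pair gives one sum; this covers all a ≠ a'):
  -5 + -2 = -7
  -5 + 0 = -5
  -5 + 2 = -3
  -5 + 4 = -1
  -5 + 10 = 5
  -2 + 0 = -2
  -2 + 2 = 0
  -2 + 4 = 2
  -2 + 10 = 8
  0 + 2 = 2
  0 + 4 = 4
  0 + 10 = 10
  2 + 4 = 6
  2 + 10 = 12
  4 + 10 = 14
Collected distinct sums: {-7, -5, -3, -2, -1, 0, 2, 4, 5, 6, 8, 10, 12, 14}
|A +̂ A| = 14
(Reference bound: |A +̂ A| ≥ 2|A| - 3 for |A| ≥ 2, with |A| = 6 giving ≥ 9.)

|A +̂ A| = 14


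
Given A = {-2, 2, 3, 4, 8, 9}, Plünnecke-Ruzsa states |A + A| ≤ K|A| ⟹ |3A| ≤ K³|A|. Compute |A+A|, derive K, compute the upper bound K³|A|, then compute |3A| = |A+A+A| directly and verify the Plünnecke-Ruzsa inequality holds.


|A| = 6.
Step 1: Compute A + A by enumerating all 36 pairs.
A + A = {-4, 0, 1, 2, 4, 5, 6, 7, 8, 10, 11, 12, 13, 16, 17, 18}, so |A + A| = 16.
Step 2: Doubling constant K = |A + A|/|A| = 16/6 = 16/6 ≈ 2.6667.
Step 3: Plünnecke-Ruzsa gives |3A| ≤ K³·|A| = (2.6667)³ · 6 ≈ 113.7778.
Step 4: Compute 3A = A + A + A directly by enumerating all triples (a,b,c) ∈ A³; |3A| = 29.
Step 5: Check 29 ≤ 113.7778? Yes ✓.

K = 16/6, Plünnecke-Ruzsa bound K³|A| ≈ 113.7778, |3A| = 29, inequality holds.


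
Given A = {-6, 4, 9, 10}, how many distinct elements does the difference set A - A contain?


A - A = {a - a' : a, a' ∈ A}; |A| = 4.
Bounds: 2|A|-1 ≤ |A - A| ≤ |A|² - |A| + 1, i.e. 7 ≤ |A - A| ≤ 13.
Note: 0 ∈ A - A always (from a - a). The set is symmetric: if d ∈ A - A then -d ∈ A - A.
Enumerate nonzero differences d = a - a' with a > a' (then include -d):
Positive differences: {1, 5, 6, 10, 15, 16}
Full difference set: {0} ∪ (positive diffs) ∪ (negative diffs).
|A - A| = 1 + 2·6 = 13 (matches direct enumeration: 13).

|A - A| = 13


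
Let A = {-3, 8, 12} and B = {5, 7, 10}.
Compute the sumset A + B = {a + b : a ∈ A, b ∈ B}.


A + B = {a + b : a ∈ A, b ∈ B}.
Enumerate all |A|·|B| = 3·3 = 9 pairs (a, b) and collect distinct sums.
a = -3: -3+5=2, -3+7=4, -3+10=7
a = 8: 8+5=13, 8+7=15, 8+10=18
a = 12: 12+5=17, 12+7=19, 12+10=22
Collecting distinct sums: A + B = {2, 4, 7, 13, 15, 17, 18, 19, 22}
|A + B| = 9

A + B = {2, 4, 7, 13, 15, 17, 18, 19, 22}


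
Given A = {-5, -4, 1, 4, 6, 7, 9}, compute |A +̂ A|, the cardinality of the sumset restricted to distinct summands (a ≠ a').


Restricted sumset: A +̂ A = {a + a' : a ∈ A, a' ∈ A, a ≠ a'}.
Equivalently, take A + A and drop any sum 2a that is achievable ONLY as a + a for a ∈ A (i.e. sums representable only with equal summands).
Enumerate pairs (a, a') with a < a' (symmetric, so each unordered pair gives one sum; this covers all a ≠ a'):
  -5 + -4 = -9
  -5 + 1 = -4
  -5 + 4 = -1
  -5 + 6 = 1
  -5 + 7 = 2
  -5 + 9 = 4
  -4 + 1 = -3
  -4 + 4 = 0
  -4 + 6 = 2
  -4 + 7 = 3
  -4 + 9 = 5
  1 + 4 = 5
  1 + 6 = 7
  1 + 7 = 8
  1 + 9 = 10
  4 + 6 = 10
  4 + 7 = 11
  4 + 9 = 13
  6 + 7 = 13
  6 + 9 = 15
  7 + 9 = 16
Collected distinct sums: {-9, -4, -3, -1, 0, 1, 2, 3, 4, 5, 7, 8, 10, 11, 13, 15, 16}
|A +̂ A| = 17
(Reference bound: |A +̂ A| ≥ 2|A| - 3 for |A| ≥ 2, with |A| = 7 giving ≥ 11.)

|A +̂ A| = 17


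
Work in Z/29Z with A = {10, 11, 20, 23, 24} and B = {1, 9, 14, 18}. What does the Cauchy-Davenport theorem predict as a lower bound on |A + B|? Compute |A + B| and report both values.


Cauchy-Davenport: |A + B| ≥ min(p, |A| + |B| - 1) for A, B nonempty in Z/pZ.
|A| = 5, |B| = 4, p = 29.
CD lower bound = min(29, 5 + 4 - 1) = min(29, 8) = 8.
Compute A + B mod 29 directly:
a = 10: 10+1=11, 10+9=19, 10+14=24, 10+18=28
a = 11: 11+1=12, 11+9=20, 11+14=25, 11+18=0
a = 20: 20+1=21, 20+9=0, 20+14=5, 20+18=9
a = 23: 23+1=24, 23+9=3, 23+14=8, 23+18=12
a = 24: 24+1=25, 24+9=4, 24+14=9, 24+18=13
A + B = {0, 3, 4, 5, 8, 9, 11, 12, 13, 19, 20, 21, 24, 25, 28}, so |A + B| = 15.
Verify: 15 ≥ 8? Yes ✓.

CD lower bound = 8, actual |A + B| = 15.


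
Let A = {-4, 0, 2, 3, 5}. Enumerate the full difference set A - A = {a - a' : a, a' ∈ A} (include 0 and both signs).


A - A = {a - a' : a, a' ∈ A}.
Compute a - a' for each ordered pair (a, a'):
a = -4: -4--4=0, -4-0=-4, -4-2=-6, -4-3=-7, -4-5=-9
a = 0: 0--4=4, 0-0=0, 0-2=-2, 0-3=-3, 0-5=-5
a = 2: 2--4=6, 2-0=2, 2-2=0, 2-3=-1, 2-5=-3
a = 3: 3--4=7, 3-0=3, 3-2=1, 3-3=0, 3-5=-2
a = 5: 5--4=9, 5-0=5, 5-2=3, 5-3=2, 5-5=0
Collecting distinct values (and noting 0 appears from a-a):
A - A = {-9, -7, -6, -5, -4, -3, -2, -1, 0, 1, 2, 3, 4, 5, 6, 7, 9}
|A - A| = 17

A - A = {-9, -7, -6, -5, -4, -3, -2, -1, 0, 1, 2, 3, 4, 5, 6, 7, 9}


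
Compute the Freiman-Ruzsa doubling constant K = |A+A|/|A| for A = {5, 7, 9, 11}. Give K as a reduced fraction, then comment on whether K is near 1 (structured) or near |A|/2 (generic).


|A| = 4.
Compute A + A by enumerating all 16 pairs.
A + A = {10, 12, 14, 16, 18, 20, 22}, so |A + A| = 7.
K = |A + A| / |A| = 7/4 (already in lowest terms) ≈ 1.7500.
Reference: AP of size 4 gives K = 7/4 ≈ 1.7500; a fully generic set of size 4 gives K ≈ 2.5000.

|A| = 4, |A + A| = 7, K = 7/4.


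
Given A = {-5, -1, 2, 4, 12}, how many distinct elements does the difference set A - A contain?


A - A = {a - a' : a, a' ∈ A}; |A| = 5.
Bounds: 2|A|-1 ≤ |A - A| ≤ |A|² - |A| + 1, i.e. 9 ≤ |A - A| ≤ 21.
Note: 0 ∈ A - A always (from a - a). The set is symmetric: if d ∈ A - A then -d ∈ A - A.
Enumerate nonzero differences d = a - a' with a > a' (then include -d):
Positive differences: {2, 3, 4, 5, 7, 8, 9, 10, 13, 17}
Full difference set: {0} ∪ (positive diffs) ∪ (negative diffs).
|A - A| = 1 + 2·10 = 21 (matches direct enumeration: 21).

|A - A| = 21


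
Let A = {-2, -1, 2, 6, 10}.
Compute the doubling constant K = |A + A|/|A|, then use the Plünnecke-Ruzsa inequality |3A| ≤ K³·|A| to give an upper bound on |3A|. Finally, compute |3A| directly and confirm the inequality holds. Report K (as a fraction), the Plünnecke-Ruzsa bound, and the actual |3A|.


|A| = 5.
Step 1: Compute A + A by enumerating all 25 pairs.
A + A = {-4, -3, -2, 0, 1, 4, 5, 8, 9, 12, 16, 20}, so |A + A| = 12.
Step 2: Doubling constant K = |A + A|/|A| = 12/5 = 12/5 ≈ 2.4000.
Step 3: Plünnecke-Ruzsa gives |3A| ≤ K³·|A| = (2.4000)³ · 5 ≈ 69.1200.
Step 4: Compute 3A = A + A + A directly by enumerating all triples (a,b,c) ∈ A³; |3A| = 22.
Step 5: Check 22 ≤ 69.1200? Yes ✓.

K = 12/5, Plünnecke-Ruzsa bound K³|A| ≈ 69.1200, |3A| = 22, inequality holds.


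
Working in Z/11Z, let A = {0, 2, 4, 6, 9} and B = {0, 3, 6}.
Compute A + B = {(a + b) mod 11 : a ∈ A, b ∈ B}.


Work in Z/11Z: reduce every sum a + b modulo 11.
Enumerate all 15 pairs:
a = 0: 0+0=0, 0+3=3, 0+6=6
a = 2: 2+0=2, 2+3=5, 2+6=8
a = 4: 4+0=4, 4+3=7, 4+6=10
a = 6: 6+0=6, 6+3=9, 6+6=1
a = 9: 9+0=9, 9+3=1, 9+6=4
Distinct residues collected: {0, 1, 2, 3, 4, 5, 6, 7, 8, 9, 10}
|A + B| = 11 (out of 11 total residues).

A + B = {0, 1, 2, 3, 4, 5, 6, 7, 8, 9, 10}


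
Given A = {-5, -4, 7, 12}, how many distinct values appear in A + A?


A + A = {a + a' : a, a' ∈ A}; |A| = 4.
General bounds: 2|A| - 1 ≤ |A + A| ≤ |A|(|A|+1)/2, i.e. 7 ≤ |A + A| ≤ 10.
Lower bound 2|A|-1 is attained iff A is an arithmetic progression.
Enumerate sums a + a' for a ≤ a' (symmetric, so this suffices):
a = -5: -5+-5=-10, -5+-4=-9, -5+7=2, -5+12=7
a = -4: -4+-4=-8, -4+7=3, -4+12=8
a = 7: 7+7=14, 7+12=19
a = 12: 12+12=24
Distinct sums: {-10, -9, -8, 2, 3, 7, 8, 14, 19, 24}
|A + A| = 10

|A + A| = 10


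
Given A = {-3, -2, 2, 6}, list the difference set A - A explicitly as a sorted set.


A - A = {a - a' : a, a' ∈ A}.
Compute a - a' for each ordered pair (a, a'):
a = -3: -3--3=0, -3--2=-1, -3-2=-5, -3-6=-9
a = -2: -2--3=1, -2--2=0, -2-2=-4, -2-6=-8
a = 2: 2--3=5, 2--2=4, 2-2=0, 2-6=-4
a = 6: 6--3=9, 6--2=8, 6-2=4, 6-6=0
Collecting distinct values (and noting 0 appears from a-a):
A - A = {-9, -8, -5, -4, -1, 0, 1, 4, 5, 8, 9}
|A - A| = 11

A - A = {-9, -8, -5, -4, -1, 0, 1, 4, 5, 8, 9}


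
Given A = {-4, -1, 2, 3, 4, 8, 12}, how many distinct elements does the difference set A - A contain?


A - A = {a - a' : a, a' ∈ A}; |A| = 7.
Bounds: 2|A|-1 ≤ |A - A| ≤ |A|² - |A| + 1, i.e. 13 ≤ |A - A| ≤ 43.
Note: 0 ∈ A - A always (from a - a). The set is symmetric: if d ∈ A - A then -d ∈ A - A.
Enumerate nonzero differences d = a - a' with a > a' (then include -d):
Positive differences: {1, 2, 3, 4, 5, 6, 7, 8, 9, 10, 12, 13, 16}
Full difference set: {0} ∪ (positive diffs) ∪ (negative diffs).
|A - A| = 1 + 2·13 = 27 (matches direct enumeration: 27).

|A - A| = 27


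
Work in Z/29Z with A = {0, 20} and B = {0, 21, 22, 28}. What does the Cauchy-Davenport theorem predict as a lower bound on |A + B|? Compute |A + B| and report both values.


Cauchy-Davenport: |A + B| ≥ min(p, |A| + |B| - 1) for A, B nonempty in Z/pZ.
|A| = 2, |B| = 4, p = 29.
CD lower bound = min(29, 2 + 4 - 1) = min(29, 5) = 5.
Compute A + B mod 29 directly:
a = 0: 0+0=0, 0+21=21, 0+22=22, 0+28=28
a = 20: 20+0=20, 20+21=12, 20+22=13, 20+28=19
A + B = {0, 12, 13, 19, 20, 21, 22, 28}, so |A + B| = 8.
Verify: 8 ≥ 5? Yes ✓.

CD lower bound = 5, actual |A + B| = 8.


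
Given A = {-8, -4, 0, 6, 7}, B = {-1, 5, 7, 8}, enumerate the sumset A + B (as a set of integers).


A + B = {a + b : a ∈ A, b ∈ B}.
Enumerate all |A|·|B| = 5·4 = 20 pairs (a, b) and collect distinct sums.
a = -8: -8+-1=-9, -8+5=-3, -8+7=-1, -8+8=0
a = -4: -4+-1=-5, -4+5=1, -4+7=3, -4+8=4
a = 0: 0+-1=-1, 0+5=5, 0+7=7, 0+8=8
a = 6: 6+-1=5, 6+5=11, 6+7=13, 6+8=14
a = 7: 7+-1=6, 7+5=12, 7+7=14, 7+8=15
Collecting distinct sums: A + B = {-9, -5, -3, -1, 0, 1, 3, 4, 5, 6, 7, 8, 11, 12, 13, 14, 15}
|A + B| = 17

A + B = {-9, -5, -3, -1, 0, 1, 3, 4, 5, 6, 7, 8, 11, 12, 13, 14, 15}


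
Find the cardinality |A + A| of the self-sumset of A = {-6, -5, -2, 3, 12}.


A + A = {a + a' : a, a' ∈ A}; |A| = 5.
General bounds: 2|A| - 1 ≤ |A + A| ≤ |A|(|A|+1)/2, i.e. 9 ≤ |A + A| ≤ 15.
Lower bound 2|A|-1 is attained iff A is an arithmetic progression.
Enumerate sums a + a' for a ≤ a' (symmetric, so this suffices):
a = -6: -6+-6=-12, -6+-5=-11, -6+-2=-8, -6+3=-3, -6+12=6
a = -5: -5+-5=-10, -5+-2=-7, -5+3=-2, -5+12=7
a = -2: -2+-2=-4, -2+3=1, -2+12=10
a = 3: 3+3=6, 3+12=15
a = 12: 12+12=24
Distinct sums: {-12, -11, -10, -8, -7, -4, -3, -2, 1, 6, 7, 10, 15, 24}
|A + A| = 14

|A + A| = 14


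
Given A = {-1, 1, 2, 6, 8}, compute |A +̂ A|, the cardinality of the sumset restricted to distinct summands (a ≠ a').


Restricted sumset: A +̂ A = {a + a' : a ∈ A, a' ∈ A, a ≠ a'}.
Equivalently, take A + A and drop any sum 2a that is achievable ONLY as a + a for a ∈ A (i.e. sums representable only with equal summands).
Enumerate pairs (a, a') with a < a' (symmetric, so each unordered pair gives one sum; this covers all a ≠ a'):
  -1 + 1 = 0
  -1 + 2 = 1
  -1 + 6 = 5
  -1 + 8 = 7
  1 + 2 = 3
  1 + 6 = 7
  1 + 8 = 9
  2 + 6 = 8
  2 + 8 = 10
  6 + 8 = 14
Collected distinct sums: {0, 1, 3, 5, 7, 8, 9, 10, 14}
|A +̂ A| = 9
(Reference bound: |A +̂ A| ≥ 2|A| - 3 for |A| ≥ 2, with |A| = 5 giving ≥ 7.)

|A +̂ A| = 9
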